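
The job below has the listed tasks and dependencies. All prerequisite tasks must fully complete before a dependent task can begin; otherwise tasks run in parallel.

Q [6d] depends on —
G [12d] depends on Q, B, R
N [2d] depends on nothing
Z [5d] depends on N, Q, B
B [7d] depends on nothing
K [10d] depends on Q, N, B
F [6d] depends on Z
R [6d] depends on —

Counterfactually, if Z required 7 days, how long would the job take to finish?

Actual critical path: B→G = 7+12 = 19 ⇒ 19 days.
The longest path through Z is only 18 days, so Z has float 1.
The binding chain switches to B→Z→F = 7+7+6 = 20; finish 20 days.

20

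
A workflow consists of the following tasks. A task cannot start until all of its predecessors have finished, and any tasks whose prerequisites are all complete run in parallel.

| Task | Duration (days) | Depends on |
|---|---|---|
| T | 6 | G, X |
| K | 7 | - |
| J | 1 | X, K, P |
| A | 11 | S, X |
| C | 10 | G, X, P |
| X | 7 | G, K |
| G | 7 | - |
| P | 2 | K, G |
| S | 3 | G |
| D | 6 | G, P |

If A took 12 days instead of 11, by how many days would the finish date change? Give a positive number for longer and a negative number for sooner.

Critical path before the change: G→X→A = 7+7+11 = 25 giving 25 days.
A is on the critical path; changing it to 12 makes that path 26 days.
That remains the longest chain; total 26 days.
Change in finish: 26 − 25 = +1 days.

1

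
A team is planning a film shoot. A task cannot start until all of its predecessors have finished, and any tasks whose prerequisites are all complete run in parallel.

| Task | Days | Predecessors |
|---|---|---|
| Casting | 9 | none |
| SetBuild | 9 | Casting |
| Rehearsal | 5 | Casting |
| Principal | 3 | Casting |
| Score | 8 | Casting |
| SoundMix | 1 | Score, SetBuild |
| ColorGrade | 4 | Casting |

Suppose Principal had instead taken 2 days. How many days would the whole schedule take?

As given, the longest chain is Casting→SetBuild→SoundMix = 9+9+1 = 19, so the finish is 19 days.
Principal is off the critical path — its longest chain is 12 days, giving 7 of slack.
No other chain overtakes it, so the finish is 19 days.

19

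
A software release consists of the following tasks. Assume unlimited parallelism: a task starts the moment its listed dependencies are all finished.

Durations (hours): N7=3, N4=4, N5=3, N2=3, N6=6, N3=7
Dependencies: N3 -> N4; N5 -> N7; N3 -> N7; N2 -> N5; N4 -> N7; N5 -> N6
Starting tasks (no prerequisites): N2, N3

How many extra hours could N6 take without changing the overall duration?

2

The longest chain is N3→N4→N7 = 7+4+3 = 14; overall finish 14 hours.
The longest chain containing N6 totals 12 hours.
Slack of N6 = 8 − 6 = 2 hours.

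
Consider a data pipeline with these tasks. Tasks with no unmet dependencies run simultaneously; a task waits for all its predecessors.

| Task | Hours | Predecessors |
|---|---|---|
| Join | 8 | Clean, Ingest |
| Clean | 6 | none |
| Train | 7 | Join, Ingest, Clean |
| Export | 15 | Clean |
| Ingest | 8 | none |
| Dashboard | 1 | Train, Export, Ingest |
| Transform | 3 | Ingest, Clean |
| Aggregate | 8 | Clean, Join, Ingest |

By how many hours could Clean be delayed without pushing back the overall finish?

The longest chain is Ingest→Join→Aggregate = 8+8+8 = 24; overall finish 24 hours.
Longest path through Clean: 22 hours (earliest finish 6, latest finish 8).
Slack of Clean = 2 − 0 = 2 hours.

2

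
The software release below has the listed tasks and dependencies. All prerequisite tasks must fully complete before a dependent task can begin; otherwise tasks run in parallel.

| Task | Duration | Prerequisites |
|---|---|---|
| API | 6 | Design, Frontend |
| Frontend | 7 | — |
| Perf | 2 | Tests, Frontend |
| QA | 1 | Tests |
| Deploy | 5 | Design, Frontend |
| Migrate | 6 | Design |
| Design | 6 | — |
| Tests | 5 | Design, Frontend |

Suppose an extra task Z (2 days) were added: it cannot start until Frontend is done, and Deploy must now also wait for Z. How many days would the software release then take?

14

Originally the software release takes 14 days.
With Z inserted, Deploy now waits for max(Design, Frontend, Z).
New critical path: Frontend→Z→Deploy = 7+2+5 = 14 ⇒ 14 days.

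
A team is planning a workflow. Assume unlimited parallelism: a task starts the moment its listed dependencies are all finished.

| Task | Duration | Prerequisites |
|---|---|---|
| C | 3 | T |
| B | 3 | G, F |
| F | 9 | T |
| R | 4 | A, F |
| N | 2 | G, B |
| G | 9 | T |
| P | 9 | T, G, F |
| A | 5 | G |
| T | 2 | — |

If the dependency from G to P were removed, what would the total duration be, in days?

20

With the dependency in place, T→G→A→R = 2+9+5+4 = 20 sets the finish at 20 days.
Dropping G→P doesn't change P's earliest start (11); another predecessor still binds.
After: T→G→A→R = 2+9+5+4 = 20 → 20 days.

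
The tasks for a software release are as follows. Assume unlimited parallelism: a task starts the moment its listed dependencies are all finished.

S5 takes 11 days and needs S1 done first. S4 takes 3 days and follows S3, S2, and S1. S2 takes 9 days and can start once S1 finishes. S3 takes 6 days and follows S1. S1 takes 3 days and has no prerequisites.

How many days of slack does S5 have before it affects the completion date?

The longest chain is S1→S2→S4 = 3+9+3 = 15; overall finish 15 days.
S5 finishes as early as 14 and must finish by 15.
Float = 15 − 14 = 1.

1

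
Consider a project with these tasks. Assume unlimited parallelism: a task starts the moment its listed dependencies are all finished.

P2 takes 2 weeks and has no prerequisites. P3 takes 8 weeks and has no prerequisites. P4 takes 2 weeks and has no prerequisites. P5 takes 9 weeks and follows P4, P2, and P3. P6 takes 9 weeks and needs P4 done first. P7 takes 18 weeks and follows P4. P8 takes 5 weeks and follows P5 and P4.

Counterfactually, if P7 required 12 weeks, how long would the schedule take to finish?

22

As given, the longest chain is P3→P5→P8 = 8+9+5 = 22, so the finish is 22 weeks.
The longest path through P7 is only 20 weeks, so P7 has float 2.
No other chain overtakes it, so the finish is 22 weeks.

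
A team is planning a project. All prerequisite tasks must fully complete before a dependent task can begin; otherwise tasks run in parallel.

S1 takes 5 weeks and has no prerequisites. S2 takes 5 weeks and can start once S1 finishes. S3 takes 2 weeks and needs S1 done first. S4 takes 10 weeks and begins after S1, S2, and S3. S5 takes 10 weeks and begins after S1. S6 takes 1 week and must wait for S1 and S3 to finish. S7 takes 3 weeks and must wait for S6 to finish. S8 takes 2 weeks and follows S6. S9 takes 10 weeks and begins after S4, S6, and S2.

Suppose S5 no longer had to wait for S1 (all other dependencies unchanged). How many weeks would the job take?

Original critical path: S1→S2→S4→S9 = 5+5+10+10 = 30 ⇒ 30 weeks.
Without S1→S5, S5's earliest start moves from 5 to 0.
After: S1→S2→S4→S9 = 5+5+10+10 = 30 → 30 weeks.

30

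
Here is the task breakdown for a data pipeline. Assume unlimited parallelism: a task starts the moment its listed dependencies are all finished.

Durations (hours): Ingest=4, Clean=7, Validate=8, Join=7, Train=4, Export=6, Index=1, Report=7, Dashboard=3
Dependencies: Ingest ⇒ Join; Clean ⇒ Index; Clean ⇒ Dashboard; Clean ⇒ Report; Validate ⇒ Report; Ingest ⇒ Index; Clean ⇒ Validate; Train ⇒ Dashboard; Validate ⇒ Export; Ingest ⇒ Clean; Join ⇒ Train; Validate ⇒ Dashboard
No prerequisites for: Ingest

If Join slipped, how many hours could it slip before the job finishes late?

8

Ingest→Clean→Validate→Report = 4+7+8+7 = 26 sets the makespan at 26 hours.
Join finishes as early as 11 and must finish by 19.
Slack of Join = 12 − 4 = 8 hours.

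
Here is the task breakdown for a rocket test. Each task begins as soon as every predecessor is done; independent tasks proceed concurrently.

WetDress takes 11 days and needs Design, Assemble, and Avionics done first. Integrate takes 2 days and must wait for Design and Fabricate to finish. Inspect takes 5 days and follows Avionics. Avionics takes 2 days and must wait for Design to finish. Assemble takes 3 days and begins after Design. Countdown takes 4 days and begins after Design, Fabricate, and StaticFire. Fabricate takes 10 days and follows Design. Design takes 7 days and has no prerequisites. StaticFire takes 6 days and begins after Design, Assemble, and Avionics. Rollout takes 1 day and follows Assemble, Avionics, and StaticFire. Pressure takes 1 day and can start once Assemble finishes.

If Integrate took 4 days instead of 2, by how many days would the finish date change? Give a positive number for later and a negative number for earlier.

Actual critical path: Design→Fabricate→Countdown = 7+10+4 = 21 ⇒ 21 days.
Integrate has 2 days of float (longest path through it is 19).
The binding chain switches to Design→Fabricate→Integrate = 7+10+4 = 21; finish 21 days.
Change in finish: 21 − 21 = +0 days.

0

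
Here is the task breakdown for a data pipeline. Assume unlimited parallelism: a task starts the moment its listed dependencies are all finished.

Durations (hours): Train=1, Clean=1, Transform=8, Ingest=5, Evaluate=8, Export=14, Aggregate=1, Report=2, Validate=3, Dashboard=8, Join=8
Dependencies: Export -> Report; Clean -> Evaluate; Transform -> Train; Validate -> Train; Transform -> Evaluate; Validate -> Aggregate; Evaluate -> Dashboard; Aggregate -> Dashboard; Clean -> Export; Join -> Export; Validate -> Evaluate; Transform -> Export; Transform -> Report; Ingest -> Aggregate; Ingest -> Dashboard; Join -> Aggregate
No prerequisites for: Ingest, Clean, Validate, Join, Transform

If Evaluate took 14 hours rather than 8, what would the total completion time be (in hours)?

30

Baseline: Transform→Evaluate→Dashboard = 8+8+8 = 24 → 24 hours.
Evaluate is on the critical path; changing it to 14 makes that path 30 hours.
That remains the longest chain; total 30 hours.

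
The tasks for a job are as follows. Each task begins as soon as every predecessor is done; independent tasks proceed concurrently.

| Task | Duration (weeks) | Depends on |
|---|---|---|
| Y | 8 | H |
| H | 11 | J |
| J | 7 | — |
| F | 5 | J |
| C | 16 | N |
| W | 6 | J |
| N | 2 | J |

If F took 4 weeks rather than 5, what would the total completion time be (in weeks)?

26

Actual critical path: J→H→Y = 7+11+8 = 26 ⇒ 26 weeks.
The longest path through F is only 12 weeks, so F has float 14.
No other chain overtakes it, so the finish is 26 weeks.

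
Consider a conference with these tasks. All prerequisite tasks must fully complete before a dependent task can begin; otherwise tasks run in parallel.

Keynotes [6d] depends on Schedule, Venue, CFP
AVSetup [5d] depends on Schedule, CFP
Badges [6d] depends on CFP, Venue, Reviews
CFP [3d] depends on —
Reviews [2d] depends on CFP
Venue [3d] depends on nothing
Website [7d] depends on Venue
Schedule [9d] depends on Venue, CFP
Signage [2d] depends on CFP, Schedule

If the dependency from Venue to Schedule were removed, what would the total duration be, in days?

Original critical path: Venue→Schedule→Keynotes = 3+9+6 = 18 ⇒ 18 days.
Dropping Venue→Schedule doesn't change Schedule's earliest start (3); another predecessor still binds.
New critical path: CFP→Schedule→Keynotes = 3+9+6 = 18 ⇒ 18 days.

18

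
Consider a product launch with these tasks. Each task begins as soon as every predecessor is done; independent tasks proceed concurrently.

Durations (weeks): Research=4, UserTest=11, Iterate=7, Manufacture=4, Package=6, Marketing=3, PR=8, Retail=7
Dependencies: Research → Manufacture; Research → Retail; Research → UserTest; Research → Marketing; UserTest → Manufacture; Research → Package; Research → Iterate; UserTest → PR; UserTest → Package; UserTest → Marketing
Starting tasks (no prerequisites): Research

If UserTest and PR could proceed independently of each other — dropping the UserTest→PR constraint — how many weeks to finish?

21

With the dependency in place, Research→UserTest→PR = 4+11+8 = 23 sets the finish at 23 weeks.
Without UserTest→PR, PR's earliest start moves from 15 to 0.
The longest chain is now Research→UserTest→Package = 4+11+6 = 21, so the product launch takes 21 weeks.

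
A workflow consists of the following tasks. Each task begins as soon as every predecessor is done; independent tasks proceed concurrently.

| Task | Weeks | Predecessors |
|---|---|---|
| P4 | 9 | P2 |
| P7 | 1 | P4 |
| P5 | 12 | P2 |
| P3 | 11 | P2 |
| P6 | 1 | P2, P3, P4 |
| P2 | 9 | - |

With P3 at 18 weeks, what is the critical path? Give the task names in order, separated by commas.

P2, P3, P6

Baseline: P2→P3→P6 = 9+11+1 = 21 → 21 weeks.
P3 is on the critical path; changing it to 18 makes that path 28 weeks.
No other chain overtakes it, so the finish is 28 weeks.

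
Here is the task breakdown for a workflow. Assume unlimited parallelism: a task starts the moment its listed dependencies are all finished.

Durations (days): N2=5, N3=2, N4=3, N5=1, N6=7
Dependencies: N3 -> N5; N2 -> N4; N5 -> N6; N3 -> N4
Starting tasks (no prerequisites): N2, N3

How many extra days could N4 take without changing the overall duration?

N3→N5→N6 = 2+1+7 = 10 sets the makespan at 10 days.
The longest chain containing N4 totals 8 days.
So N4 can slip 10 − 8 = 2 days.

2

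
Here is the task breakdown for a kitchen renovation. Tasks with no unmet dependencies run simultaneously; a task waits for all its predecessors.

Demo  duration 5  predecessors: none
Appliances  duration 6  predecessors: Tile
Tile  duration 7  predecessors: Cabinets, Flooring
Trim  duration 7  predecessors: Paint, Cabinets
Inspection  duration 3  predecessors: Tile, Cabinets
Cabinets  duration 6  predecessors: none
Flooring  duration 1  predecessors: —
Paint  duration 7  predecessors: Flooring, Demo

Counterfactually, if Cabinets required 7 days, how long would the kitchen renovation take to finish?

Critical path before the change: Cabinets→Tile→Appliances = 6+7+6 = 19 giving 19 days.
Cabinets is on the critical path; changing it to 7 makes that path 20 days.
The critical path is still Cabinets→Tile→Appliances; finish is now 20 days.

20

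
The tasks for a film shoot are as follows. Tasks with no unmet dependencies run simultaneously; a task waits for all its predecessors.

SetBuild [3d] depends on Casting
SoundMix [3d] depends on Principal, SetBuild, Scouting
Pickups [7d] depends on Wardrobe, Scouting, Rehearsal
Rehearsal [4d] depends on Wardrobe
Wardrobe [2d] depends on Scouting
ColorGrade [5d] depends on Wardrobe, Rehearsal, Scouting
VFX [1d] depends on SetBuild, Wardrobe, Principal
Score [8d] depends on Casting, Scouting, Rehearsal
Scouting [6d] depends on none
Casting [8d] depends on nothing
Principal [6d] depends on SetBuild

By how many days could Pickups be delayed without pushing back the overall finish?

The longest chain is Casting→SetBuild→Principal→SoundMix = 8+3+6+3 = 20; overall finish 20 days.
The longest chain containing Pickups totals 19 days.
So Pickups can slip 20 − 19 = 1 day.

1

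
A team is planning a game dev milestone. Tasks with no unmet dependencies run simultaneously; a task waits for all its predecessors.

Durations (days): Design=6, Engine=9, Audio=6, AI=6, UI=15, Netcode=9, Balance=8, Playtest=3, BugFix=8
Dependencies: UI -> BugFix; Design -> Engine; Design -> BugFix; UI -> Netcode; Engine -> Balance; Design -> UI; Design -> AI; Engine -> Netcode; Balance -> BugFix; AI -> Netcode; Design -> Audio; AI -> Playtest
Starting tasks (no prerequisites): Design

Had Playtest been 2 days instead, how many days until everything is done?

Actual critical path: Design→Engine→Balance→BugFix = 6+9+8+8 = 31 ⇒ 31 days.
Playtest is off the critical path — its longest chain is 15 days, giving 16 of slack.
That remains the longest chain; total 31 days.

31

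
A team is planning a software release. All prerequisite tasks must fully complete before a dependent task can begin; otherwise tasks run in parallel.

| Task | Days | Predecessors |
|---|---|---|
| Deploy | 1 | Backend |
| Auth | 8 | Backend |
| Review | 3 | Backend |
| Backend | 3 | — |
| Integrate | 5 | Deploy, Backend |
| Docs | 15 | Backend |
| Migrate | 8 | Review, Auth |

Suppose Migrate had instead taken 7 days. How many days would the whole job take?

The binding path is Backend→Auth→Migrate = 3+8+8 = 19; finish at 19 days.
Migrate is on the critical path; changing it to 7 makes that path 18 days.
No other chain overtakes it, so the finish is 18 days.

18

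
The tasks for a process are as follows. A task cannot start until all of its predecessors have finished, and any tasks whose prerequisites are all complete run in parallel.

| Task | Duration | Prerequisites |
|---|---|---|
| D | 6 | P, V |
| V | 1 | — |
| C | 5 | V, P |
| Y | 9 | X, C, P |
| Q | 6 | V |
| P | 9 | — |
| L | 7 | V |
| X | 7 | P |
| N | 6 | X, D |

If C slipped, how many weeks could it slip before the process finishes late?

The longest chain is P→X→Y = 9+7+9 = 25; overall finish 25 weeks.
C finishes as early as 14 and must finish by 16.
Slack of C = 11 − 9 = 2 weeks.

2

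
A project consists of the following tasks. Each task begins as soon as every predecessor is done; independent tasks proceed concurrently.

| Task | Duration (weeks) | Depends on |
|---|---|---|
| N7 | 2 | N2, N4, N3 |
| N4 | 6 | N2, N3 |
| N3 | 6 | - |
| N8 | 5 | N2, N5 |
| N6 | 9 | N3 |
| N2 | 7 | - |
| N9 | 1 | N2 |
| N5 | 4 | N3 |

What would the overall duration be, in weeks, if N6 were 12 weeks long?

Critical path before the change: N3→N6 = 6+9 = 15 giving 15 weeks.
N6 lies on that path, so at 12 weeks the path becomes 18 weeks.
No other chain overtakes it, so the finish is 18 weeks.

18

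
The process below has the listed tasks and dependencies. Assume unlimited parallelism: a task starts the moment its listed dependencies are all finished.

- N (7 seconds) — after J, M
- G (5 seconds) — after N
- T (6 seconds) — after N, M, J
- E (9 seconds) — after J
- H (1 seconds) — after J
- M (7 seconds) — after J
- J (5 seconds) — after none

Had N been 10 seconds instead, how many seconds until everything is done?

28

Baseline: J→M→N→T = 5+7+7+6 = 25 → 25 seconds.
Since N is critical, the +3 change carries straight to that chain (now 28 seconds).
That remains the longest chain; total 28 seconds.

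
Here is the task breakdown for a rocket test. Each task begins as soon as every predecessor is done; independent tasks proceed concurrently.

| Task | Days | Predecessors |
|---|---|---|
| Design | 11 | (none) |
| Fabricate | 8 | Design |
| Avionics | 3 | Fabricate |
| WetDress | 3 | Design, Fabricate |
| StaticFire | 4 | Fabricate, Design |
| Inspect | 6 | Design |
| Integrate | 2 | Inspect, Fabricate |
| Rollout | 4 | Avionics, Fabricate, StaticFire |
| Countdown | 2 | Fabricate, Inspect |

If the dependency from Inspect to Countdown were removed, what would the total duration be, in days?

With the dependency in place, Design→Fabricate→StaticFire→Rollout = 11+8+4+4 = 27 sets the finish at 27 days.
Dropping Inspect→Countdown doesn't change Countdown's earliest start (19); another predecessor still binds.
The longest chain is now Design→Fabricate→StaticFire→Rollout = 11+8+4+4 = 27, so the job takes 27 days.

27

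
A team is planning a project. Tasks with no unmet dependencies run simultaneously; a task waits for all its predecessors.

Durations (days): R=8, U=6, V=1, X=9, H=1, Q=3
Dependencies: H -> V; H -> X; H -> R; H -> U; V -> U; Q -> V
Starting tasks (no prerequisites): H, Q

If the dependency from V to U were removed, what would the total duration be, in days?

10

Before: longest chain H→X = 1+9 = 10, finish 10.
Without V→U, U's earliest start moves from 4 to 1.
After: H→X = 1+9 = 10 → 10 days.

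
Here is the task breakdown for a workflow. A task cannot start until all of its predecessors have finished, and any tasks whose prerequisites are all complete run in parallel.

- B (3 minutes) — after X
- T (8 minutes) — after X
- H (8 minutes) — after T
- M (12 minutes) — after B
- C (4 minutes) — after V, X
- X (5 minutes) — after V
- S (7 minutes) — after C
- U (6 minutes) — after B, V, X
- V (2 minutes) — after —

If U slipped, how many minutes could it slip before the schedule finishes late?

Critical path: V→X→T→H = 2+5+8+8 = 23, so the finish is 23 minutes.
U finishes as early as 16 and must finish by 23.
Float = 23 − 16 = 7.

7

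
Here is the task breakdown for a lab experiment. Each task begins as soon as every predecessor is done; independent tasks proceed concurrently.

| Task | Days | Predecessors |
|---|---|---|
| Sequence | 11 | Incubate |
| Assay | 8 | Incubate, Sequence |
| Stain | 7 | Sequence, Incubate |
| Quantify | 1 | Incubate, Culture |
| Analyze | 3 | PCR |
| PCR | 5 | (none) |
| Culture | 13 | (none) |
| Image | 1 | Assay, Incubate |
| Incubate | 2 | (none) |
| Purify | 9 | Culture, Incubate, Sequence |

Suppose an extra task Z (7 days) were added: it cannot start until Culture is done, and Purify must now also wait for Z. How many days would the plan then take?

29

Originally the plan takes 22 days.
With Z inserted, Purify now waits for max(Culture, Incubate, Sequence, Z).
New critical path: Culture→Z→Purify = 13+7+9 = 29 ⇒ 29 days.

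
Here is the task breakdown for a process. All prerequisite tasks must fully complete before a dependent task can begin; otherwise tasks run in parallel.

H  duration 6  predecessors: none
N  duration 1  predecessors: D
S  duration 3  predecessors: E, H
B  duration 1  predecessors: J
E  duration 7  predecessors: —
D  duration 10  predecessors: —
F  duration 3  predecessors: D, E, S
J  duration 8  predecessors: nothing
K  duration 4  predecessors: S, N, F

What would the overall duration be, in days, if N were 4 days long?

18

Baseline: D→F→K = 10+3+4 = 17 → 17 days.
N is off the critical path — its longest chain is 15 days, giving 2 of slack.
Now D→N→K = 10+4+4 = 18 is longest, so the finish becomes 18 days.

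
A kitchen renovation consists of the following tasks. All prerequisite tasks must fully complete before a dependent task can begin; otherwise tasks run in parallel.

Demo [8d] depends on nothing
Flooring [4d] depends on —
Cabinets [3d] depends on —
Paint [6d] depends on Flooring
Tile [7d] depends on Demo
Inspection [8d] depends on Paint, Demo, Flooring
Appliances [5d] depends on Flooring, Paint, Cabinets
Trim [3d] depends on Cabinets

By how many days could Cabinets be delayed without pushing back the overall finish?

10

Flooring→Paint→Inspection = 4+6+8 = 18 sets the makespan at 18 days.
Cabinets finishes as early as 3 and must finish by 13.
So Cabinets can slip 13 − 3 = 10 days.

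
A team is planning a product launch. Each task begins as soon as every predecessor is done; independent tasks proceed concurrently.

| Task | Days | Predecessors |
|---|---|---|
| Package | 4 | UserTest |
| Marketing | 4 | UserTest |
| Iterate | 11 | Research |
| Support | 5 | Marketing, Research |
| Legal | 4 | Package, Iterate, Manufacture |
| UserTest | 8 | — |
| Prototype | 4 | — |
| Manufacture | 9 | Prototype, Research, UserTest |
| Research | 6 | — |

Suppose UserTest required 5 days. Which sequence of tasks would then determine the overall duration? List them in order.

The binding path is UserTest→Manufacture→Legal = 8+9+4 = 21; finish at 21 days.
Since UserTest is critical, the -3 change carries straight to that chain (now 18 days).
Now Research→Iterate→Legal = 6+11+4 = 21 is longest, so the finish becomes 21 days.

Research, Iterate, Legal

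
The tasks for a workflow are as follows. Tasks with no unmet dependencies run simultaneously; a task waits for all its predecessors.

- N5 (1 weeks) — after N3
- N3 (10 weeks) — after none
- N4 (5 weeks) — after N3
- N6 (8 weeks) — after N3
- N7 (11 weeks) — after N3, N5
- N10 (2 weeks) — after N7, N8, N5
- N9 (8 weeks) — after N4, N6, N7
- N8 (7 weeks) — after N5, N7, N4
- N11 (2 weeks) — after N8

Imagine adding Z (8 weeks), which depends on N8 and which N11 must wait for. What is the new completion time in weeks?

Originally the plan takes 31 weeks.
With Z inserted, N11 now waits for max(N8, Z).
New critical path: N3→N5→N7→N8→Z→N11 = 10+1+11+7+8+2 = 39 ⇒ 39 weeks.

39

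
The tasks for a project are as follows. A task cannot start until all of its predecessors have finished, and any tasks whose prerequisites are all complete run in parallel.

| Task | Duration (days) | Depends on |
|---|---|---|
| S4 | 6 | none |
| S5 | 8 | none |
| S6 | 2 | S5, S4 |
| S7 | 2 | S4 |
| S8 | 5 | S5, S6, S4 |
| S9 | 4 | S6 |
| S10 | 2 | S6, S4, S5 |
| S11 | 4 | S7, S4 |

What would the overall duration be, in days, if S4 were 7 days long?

15

The binding path is S5→S6→S8 = 8+2+5 = 15; finish at 15 days.
S4 has 2 days of float (longest path through it is 13).
The critical path is still S5→S6→S8; finish is now 15 days.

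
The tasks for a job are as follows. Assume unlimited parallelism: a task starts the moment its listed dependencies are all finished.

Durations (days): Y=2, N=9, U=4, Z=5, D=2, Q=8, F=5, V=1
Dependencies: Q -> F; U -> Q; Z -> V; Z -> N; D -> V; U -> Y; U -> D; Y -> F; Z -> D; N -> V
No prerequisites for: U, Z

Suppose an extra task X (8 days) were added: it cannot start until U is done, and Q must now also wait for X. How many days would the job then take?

Originally the job takes 17 days.
With X inserted, Q now waits for max(U, X).
New critical path: U→X→Q→F = 4+8+8+5 = 25 ⇒ 25 days.

25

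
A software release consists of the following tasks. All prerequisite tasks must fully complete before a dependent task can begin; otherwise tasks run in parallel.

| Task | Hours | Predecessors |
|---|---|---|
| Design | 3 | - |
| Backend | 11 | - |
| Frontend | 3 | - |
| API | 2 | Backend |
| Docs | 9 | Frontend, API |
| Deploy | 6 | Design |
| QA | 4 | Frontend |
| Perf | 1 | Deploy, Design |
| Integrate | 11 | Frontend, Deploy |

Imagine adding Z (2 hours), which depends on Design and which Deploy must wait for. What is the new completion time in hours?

22

Originally the job takes 22 hours.
With Z inserted, Deploy now waits for max(Design, Z).
New critical path: Design→Z→Deploy→Integrate = 3+2+6+11 = 22 ⇒ 22 hours.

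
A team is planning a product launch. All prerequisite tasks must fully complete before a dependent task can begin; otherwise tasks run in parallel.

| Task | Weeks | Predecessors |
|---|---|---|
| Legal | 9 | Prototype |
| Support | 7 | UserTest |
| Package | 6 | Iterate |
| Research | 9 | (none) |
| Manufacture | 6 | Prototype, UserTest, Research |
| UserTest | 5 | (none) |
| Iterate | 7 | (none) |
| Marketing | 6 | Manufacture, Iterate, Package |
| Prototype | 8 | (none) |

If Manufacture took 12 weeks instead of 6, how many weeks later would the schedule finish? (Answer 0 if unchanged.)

Actual critical path: Research→Manufacture→Marketing = 9+6+6 = 21 ⇒ 21 weeks.
Since Manufacture is critical, the +6 change carries straight to that chain (now 27 weeks).
That remains the longest chain; total 27 weeks.
Change in finish: 27 − 21 = +6 weeks.

6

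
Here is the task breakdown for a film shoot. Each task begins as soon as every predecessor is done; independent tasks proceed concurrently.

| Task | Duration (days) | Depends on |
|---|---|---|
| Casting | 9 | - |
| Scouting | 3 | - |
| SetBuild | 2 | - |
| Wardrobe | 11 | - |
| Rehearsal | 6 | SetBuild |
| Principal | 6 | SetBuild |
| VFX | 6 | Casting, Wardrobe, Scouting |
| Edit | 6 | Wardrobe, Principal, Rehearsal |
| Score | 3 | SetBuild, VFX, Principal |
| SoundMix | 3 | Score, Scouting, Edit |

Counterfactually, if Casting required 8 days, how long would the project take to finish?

Actual critical path: Wardrobe→VFX→Score→SoundMix = 11+6+3+3 = 23 ⇒ 23 days.
The longest path through Casting is only 21 days, so Casting has float 2.
That remains the longest chain; total 23 days.

23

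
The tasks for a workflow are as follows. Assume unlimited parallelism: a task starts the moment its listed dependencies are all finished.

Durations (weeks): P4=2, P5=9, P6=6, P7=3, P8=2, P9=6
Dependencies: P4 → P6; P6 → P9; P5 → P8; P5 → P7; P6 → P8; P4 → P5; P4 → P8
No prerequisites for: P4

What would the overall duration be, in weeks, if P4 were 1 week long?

The binding path is P4→P5→P7 = 2+9+3 = 14; finish at 14 weeks.
P4 is on the critical path; changing it to 1 makes that path 13 weeks.
No other chain overtakes it, so the finish is 13 weeks.

13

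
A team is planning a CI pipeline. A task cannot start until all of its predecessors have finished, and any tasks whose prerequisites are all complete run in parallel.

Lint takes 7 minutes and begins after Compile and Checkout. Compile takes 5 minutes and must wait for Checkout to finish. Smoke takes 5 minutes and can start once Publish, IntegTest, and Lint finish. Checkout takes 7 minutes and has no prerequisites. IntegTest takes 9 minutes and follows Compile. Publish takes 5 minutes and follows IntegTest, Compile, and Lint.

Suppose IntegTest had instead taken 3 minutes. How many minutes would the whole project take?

Critical path before the change: Checkout→Compile→IntegTest→Publish→Smoke = 7+5+9+5+5 = 31 giving 31 minutes.
IntegTest lies on that path, so at 3 minutes the path becomes 25 minutes.
New critical path: Checkout→Compile→Lint→Publish→Smoke = 7+5+7+5+5 = 29 ⇒ 29 minutes.

29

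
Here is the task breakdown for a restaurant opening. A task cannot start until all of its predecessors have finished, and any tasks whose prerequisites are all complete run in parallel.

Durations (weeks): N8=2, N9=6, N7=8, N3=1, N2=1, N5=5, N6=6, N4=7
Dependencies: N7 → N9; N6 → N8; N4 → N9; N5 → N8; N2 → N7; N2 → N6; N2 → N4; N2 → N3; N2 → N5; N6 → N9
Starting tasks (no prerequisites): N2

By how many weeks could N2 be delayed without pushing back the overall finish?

0

The longest chain is N2→N7→N9 = 1+8+6 = 15; overall finish 15 weeks.
N2 finishes as early as 1 and must finish by 1.
So N2 can slip 1 − 1 = 0 weeks.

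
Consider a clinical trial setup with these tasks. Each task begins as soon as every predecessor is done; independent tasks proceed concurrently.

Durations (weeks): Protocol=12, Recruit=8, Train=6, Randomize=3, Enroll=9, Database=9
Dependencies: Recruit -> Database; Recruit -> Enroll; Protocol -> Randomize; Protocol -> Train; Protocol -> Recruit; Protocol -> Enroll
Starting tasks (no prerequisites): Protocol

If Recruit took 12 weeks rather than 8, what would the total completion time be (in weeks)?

Baseline: Protocol→Recruit→Enroll = 12+8+9 = 29 → 29 weeks.
Recruit is on the critical path; changing it to 12 makes that path 33 weeks.
No other chain overtakes it, so the finish is 33 weeks.

33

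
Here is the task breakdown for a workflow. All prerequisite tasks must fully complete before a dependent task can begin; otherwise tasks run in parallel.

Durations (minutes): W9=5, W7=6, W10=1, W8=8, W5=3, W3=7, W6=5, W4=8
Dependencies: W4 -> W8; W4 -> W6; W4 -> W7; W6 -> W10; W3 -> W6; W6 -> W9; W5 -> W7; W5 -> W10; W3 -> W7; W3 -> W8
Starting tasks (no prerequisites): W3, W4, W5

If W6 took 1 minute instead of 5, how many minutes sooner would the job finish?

Actual critical path: W4→W6→W9 = 8+5+5 = 18 ⇒ 18 minutes.
W6 is on the critical path; changing it to 1 makes that path 14 minutes.
The binding chain switches to W4→W8 = 8+8 = 16; finish 16 minutes.
Change in finish: 16 − 18 = -2 minutes.

2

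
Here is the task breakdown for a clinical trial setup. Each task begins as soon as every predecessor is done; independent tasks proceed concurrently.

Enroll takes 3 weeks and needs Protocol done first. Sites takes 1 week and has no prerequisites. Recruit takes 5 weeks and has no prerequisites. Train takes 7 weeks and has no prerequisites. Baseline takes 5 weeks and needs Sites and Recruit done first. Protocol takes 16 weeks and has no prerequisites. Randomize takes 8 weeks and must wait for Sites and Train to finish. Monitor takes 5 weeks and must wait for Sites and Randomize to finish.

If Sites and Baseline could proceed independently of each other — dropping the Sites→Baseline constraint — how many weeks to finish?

Before: longest chain Train→Randomize→Monitor = 7+8+5 = 20, finish 20.
Dropping Sites→Baseline doesn't change Baseline's earliest start (5); another predecessor still binds.
After: Train→Randomize→Monitor = 7+8+5 = 20 → 20 weeks.

20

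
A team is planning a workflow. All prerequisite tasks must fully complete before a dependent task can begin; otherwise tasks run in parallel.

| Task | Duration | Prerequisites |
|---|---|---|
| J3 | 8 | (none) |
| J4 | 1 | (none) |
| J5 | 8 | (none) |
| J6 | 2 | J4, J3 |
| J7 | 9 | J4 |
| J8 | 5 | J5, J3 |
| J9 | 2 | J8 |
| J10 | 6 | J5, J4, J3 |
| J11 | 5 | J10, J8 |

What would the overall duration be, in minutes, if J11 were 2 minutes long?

16

As given, the longest chain is J3→J10→J11 = 8+6+5 = 19, so the finish is 19 minutes.
J11 is on the critical path; changing it to 2 makes that path 16 minutes.
The critical path is still J3→J10→J11; finish is now 16 minutes.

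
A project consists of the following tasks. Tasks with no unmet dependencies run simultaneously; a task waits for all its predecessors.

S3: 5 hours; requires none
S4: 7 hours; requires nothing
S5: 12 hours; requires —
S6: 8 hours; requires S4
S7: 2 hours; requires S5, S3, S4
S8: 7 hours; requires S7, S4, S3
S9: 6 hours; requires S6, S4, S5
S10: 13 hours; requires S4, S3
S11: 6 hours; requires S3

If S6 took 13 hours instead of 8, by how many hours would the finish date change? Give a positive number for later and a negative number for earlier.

Baseline: S4→S6→S9 = 7+8+6 = 21 → 21 hours.
S6 lies on that path, so at 13 hours the path becomes 26 hours.
The critical path is still S4→S6→S9; finish is now 26 hours.
Change in finish: 26 − 21 = +5 hours.

5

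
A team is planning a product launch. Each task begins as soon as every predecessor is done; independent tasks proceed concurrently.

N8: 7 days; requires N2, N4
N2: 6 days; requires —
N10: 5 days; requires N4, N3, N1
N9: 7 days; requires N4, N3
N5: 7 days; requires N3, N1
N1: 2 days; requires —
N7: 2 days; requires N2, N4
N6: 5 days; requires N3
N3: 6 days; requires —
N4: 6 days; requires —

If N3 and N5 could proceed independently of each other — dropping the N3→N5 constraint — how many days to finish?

13

With the dependency in place, N2→N8 = 6+7 = 13 sets the finish at 13 days.
Without N3→N5, N5's earliest start moves from 6 to 2.
After: N2→N8 = 6+7 = 13 → 13 days.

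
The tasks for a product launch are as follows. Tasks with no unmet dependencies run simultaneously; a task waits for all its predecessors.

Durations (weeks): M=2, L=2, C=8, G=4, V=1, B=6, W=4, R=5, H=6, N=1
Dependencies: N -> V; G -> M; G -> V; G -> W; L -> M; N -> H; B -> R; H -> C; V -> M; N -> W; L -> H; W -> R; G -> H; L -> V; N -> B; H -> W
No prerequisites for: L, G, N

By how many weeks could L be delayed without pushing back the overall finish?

Critical path: G→H→W→R = 4+6+4+5 = 19, so the finish is 19 weeks.
Longest path through L: 17 weeks (earliest finish 2, latest finish 4).
Slack of L = 2 − 0 = 2 weeks.

2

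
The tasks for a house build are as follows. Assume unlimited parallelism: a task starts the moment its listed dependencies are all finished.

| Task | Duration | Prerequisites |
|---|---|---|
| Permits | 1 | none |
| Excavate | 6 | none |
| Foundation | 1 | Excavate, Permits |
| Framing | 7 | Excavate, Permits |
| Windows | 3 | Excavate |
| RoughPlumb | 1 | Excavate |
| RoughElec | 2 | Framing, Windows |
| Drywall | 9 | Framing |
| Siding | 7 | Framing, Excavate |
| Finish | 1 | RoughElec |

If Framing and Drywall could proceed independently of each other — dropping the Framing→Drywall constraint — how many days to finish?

20

Before: longest chain Excavate→Framing→Drywall = 6+7+9 = 22, finish 22.
Without Framing→Drywall, Drywall's earliest start moves from 13 to 0.
The longest chain is now Excavate→Framing→Siding = 6+7+7 = 20, so the job takes 20 days.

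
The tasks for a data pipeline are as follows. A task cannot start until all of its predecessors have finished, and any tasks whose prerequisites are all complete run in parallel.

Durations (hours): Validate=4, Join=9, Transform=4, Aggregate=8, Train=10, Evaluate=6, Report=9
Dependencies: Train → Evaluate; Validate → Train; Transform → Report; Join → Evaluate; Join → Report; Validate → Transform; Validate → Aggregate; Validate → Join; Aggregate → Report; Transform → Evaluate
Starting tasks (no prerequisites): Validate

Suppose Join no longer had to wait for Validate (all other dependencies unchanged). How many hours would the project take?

With the dependency in place, Validate→Join→Report = 4+9+9 = 22 sets the finish at 22 hours.
Without Validate→Join, Join's earliest start moves from 4 to 0.
After: Validate→Aggregate→Report = 4+8+9 = 21 → 21 hours.

21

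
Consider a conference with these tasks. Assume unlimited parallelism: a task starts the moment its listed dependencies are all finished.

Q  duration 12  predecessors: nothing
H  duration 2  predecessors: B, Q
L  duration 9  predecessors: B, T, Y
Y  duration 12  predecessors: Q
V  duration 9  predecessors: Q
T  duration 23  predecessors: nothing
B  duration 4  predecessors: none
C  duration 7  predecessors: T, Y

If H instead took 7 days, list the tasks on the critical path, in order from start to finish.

Baseline: Q→Y→L = 12+12+9 = 33 → 33 days.
The longest path through H is only 14 days, so H has float 19.
No other chain overtakes it, so the finish is 33 days.

Q, Y, L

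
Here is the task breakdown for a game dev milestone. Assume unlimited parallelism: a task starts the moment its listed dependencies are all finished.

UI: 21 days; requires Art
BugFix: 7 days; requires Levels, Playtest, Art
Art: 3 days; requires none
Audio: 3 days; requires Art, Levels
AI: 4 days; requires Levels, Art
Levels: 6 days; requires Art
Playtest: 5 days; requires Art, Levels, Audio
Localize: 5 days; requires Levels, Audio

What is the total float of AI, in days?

Critical path: Art→Levels→Audio→Playtest→BugFix = 3+6+3+5+7 = 24, so the finish is 24 days.
AI finishes as early as 13 and must finish by 24.
Float = 24 − 13 = 11.

11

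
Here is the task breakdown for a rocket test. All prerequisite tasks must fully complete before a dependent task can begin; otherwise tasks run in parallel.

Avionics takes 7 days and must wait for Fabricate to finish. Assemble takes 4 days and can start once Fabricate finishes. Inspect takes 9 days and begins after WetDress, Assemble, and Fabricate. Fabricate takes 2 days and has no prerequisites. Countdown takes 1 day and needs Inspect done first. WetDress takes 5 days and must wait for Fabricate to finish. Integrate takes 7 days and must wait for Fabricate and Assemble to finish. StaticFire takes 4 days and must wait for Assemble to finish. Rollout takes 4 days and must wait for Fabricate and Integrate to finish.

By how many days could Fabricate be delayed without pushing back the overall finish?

0

Critical path: Fabricate→Assemble→Integrate→Rollout = 2+4+7+4 = 17, so the finish is 17 days.
Longest path through Fabricate: 17 days (earliest finish 2, latest finish 2).
So Fabricate can slip 2 − 2 = 0 days.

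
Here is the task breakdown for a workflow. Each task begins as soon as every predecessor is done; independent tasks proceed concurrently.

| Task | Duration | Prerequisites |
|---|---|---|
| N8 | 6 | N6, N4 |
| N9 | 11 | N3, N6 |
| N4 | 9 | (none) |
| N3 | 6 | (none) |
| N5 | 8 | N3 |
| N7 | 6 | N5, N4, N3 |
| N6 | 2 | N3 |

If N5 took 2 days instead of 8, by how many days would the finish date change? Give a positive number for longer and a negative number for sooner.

-1

As given, the longest chain is N3→N5→N7 = 6+8+6 = 20, so the finish is 20 days.
N5 is on the critical path; changing it to 2 makes that path 14 days.
The binding chain switches to N3→N6→N9 = 6+2+11 = 19; finish 19 days.
Change in finish: 19 − 20 = -1 days.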